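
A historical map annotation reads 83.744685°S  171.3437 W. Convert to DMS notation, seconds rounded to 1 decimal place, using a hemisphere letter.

φ: 0.744685 × 60 = 44.68110′ → 44′, remainder × 60 = 40.866″
Longitude: 0.343700° → 20.62200′; 0.62200 × 60 = 37.320″

83°44′40.9″ S, 171°20′37.3″ W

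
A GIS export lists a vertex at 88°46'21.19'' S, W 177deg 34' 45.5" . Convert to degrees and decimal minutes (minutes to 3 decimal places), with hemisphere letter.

Lat: 46 + 21.19/60 = 46.35317′
λ: 34 + 45.5/60 = 34.75833′

88° 46.353′ S, 177° 34.758′ W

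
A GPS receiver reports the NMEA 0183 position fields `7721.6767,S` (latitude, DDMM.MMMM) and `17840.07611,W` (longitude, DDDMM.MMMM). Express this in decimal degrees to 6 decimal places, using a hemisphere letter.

77.361278° S, 178.667935° W

Latitude: degrees = first 2 digits = 77, minutes = 21.6767; 77 + 21.6767/60 = 77.3612783
λ: split at 3 digits → 178° and 40.07611′; 178 + 40.07611/60 = 178.6679352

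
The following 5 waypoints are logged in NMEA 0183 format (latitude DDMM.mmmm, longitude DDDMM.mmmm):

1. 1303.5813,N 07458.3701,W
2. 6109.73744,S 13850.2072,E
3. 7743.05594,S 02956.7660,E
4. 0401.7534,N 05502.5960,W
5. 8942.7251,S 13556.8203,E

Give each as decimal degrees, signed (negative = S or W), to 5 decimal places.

1. 13.05969, -74.97284
2. -61.16229, 138.83679
3. -77.71760, 29.94610
4. 4.02922, -55.04327
5. -89.71209, 135.94701

Point 1:
  φ: degrees = first 2 digits = 13, minutes = 3.5813; 13 + 3.5813/60 = 13.059688
  N ⇒ keep positive
  Longitude: split at 3 digits → 074° and 58.3701′; 74 + 58.3701/60 = 74.972835
  W → negative
Point 2:
  Lat: degrees = first 2 digits = 61, minutes = 9.73744; 61 + 9.73744/60 = 61.162291
  hemisphere S, so the sign is −
  Longitude: split at 3 digits → 138° and 50.2072′; 138 + 50.2072/60 = 138.836787
  E → positive
Point 3:
  Lat: degrees = first 2 digits = 77, minutes = 43.05594; 77 + 43.05594/60 = 77.717599
  hemisphere S, so the sign is −
  Lon: degrees = first 3 digits = 29, minutes = 56.766; 29 + 56.766/60 = 29.946100
  E ⇒ keep positive
Point 4:
  φ: split at 2 digits → 04° and 1.7534′; 4 + 1.7534/60 = 4.029223
  N ⇒ keep positive
  Lon: degrees = first 3 digits = 55, minutes = 2.596; 55 + 2.596/60 = 55.043267
  hemisphere W, so the sign is −
Point 5:
  Latitude: split at 2 digits → 89° and 42.7251′; 89 + 42.7251/60 = 89.712085
  S → negative
  λ: degrees = first 3 digits = 135, minutes = 56.8203; 135 + 56.8203/60 = 135.947005
  E ⇒ keep positive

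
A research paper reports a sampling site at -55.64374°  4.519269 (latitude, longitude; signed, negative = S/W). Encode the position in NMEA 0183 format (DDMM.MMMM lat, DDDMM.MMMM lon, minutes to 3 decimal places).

Latitude is negative → S; |value| = 55.643740
φ: fractional part 0.643740 → 38.62440 minutes
λ: minutes = (4.519269 − 4) × 60 = 31.15614

5538.624,S / 00431.156,E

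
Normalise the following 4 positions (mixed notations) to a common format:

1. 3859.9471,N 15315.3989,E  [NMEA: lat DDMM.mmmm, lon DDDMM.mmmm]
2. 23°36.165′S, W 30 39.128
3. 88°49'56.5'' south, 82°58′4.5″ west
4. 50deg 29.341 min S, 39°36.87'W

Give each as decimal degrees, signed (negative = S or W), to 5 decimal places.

Point 1:
  φ: split at 2 digits → 38° and 59.9471′; 38 + 59.9471/60 = 38.999118
  N ⇒ keep positive
  Longitude: degrees = first 3 digits = 153, minutes = 15.3989; 153 + 15.3989/60 = 153.256648
  E → positive
Point 2:
  φ: 36.165′ = 0.602750°; total 23.602750
  hemisphere S, so the sign is −
  λ: 30 + 39.128/60 = 30.652133
  hemisphere W, so the sign is −
Point 3:
  Lat: 88 + 49/60 + 56.5/3600 = 88.832361
  S → negative
  λ: 82 + 58/60 + 4.5/3600 = 82.967917
  hemisphere W, so the sign is −
Point 4:
  Lat: 50 + 29.341/60 = 50.489017
  S ⇒ negate
  Longitude: 36.87′ = 0.614500°; total 39.614500
  W → negative

1. 38.99912, 153.25665
2. -23.60275, -30.65213
3. -88.83236, -82.96792
4. -50.48902, -39.61450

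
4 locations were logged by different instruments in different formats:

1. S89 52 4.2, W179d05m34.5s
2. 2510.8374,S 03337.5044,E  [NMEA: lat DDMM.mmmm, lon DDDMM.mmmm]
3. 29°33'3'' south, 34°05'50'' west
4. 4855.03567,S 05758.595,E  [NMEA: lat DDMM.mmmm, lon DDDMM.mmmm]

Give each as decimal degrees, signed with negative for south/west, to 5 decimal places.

Point 1:
  Latitude: 52′ + 4.2″ = 52.07000′; 89 + 52.07000/60 = 89.867833
  S ⇒ negate
  Lon: 179 + 5/60 + 34.5/3600 = 179.092917
  hemisphere W, so the sign is −
Point 2:
  Latitude: degrees = first 2 digits = 25, minutes = 10.8374; 25 + 10.8374/60 = 25.180623
  S → negative
  Longitude: split at 3 digits → 033° and 37.5044′; 33 + 37.5044/60 = 33.625073
  E → positive
Point 3:
  Lat: 29° + 33/60 + 3/3600 = 29 + 0.550000 + 0.000833 = 29.550833
  S → negative
  Longitude: 34° + 5/60 + 50/3600 = 34 + 0.083333 + 0.013889 = 34.097222
  W → negative
Point 4:
  φ: split at 2 digits → 48° and 55.03567′; 48 + 55.03567/60 = 48.917261
  S ⇒ negate
  Longitude: split at 3 digits → 057° and 58.595′; 57 + 58.595/60 = 57.976583
  E → positive

1. -89.86783, -179.09292
2. -25.18062, 33.62507
3. -29.55083, -34.09722
4. -48.91726, 57.97658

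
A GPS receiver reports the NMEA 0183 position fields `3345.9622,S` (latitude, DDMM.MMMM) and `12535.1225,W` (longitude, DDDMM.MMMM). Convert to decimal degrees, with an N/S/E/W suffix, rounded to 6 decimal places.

φ: split at 2 digits → 33° and 45.9622′; 33 + 45.9622/60 = 33.7660367
Longitude: degrees = first 3 digits = 125, minutes = 35.1225; 125 + 35.1225/60 = 125.5853750

33.766037° S, 125.585375° W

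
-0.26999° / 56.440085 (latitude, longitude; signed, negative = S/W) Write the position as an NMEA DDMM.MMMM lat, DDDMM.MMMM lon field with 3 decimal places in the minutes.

0016.199,S / 05626.405,E

Latitude is negative → S; |value| = 0.269990
Latitude: minutes = (0.269990 − 0) × 60 = 16.19940
Longitude: 56° + 0.440085 × 60 = 56° 26.40510′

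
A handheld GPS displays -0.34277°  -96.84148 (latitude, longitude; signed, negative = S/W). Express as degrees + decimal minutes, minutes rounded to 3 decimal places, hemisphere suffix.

0° 20.566′ S, 96° 50.489′ W

Latitude is negative → S; |value| = 0.342770
Latitude: 0° + 0.342770 × 60 = 0° 20.56620′
Longitude is negative → W; |value| = 96.841480
Longitude: minutes = (96.841480 − 96) × 60 = 50.48880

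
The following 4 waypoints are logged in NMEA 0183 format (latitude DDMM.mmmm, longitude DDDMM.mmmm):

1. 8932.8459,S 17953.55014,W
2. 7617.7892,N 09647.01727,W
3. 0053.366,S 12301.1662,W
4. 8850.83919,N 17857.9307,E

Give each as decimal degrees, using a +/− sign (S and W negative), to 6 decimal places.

1. -89.547432, -179.892502
2. 76.296487, -96.783621
3. -0.889433, -123.019437
4. 88.847320, 178.965512

Point 1:
  Lat: split at 2 digits → 89° and 32.8459′; 89 + 32.8459/60 = 89.5474317
  S ⇒ negate
  Lon: degrees = first 3 digits = 179, minutes = 53.55014; 179 + 53.55014/60 = 179.8925023
  W ⇒ negate
Point 2:
  Lat: split at 2 digits → 76° and 17.7892′; 76 + 17.7892/60 = 76.2964867
  N ⇒ keep positive
  λ: degrees = first 3 digits = 96, minutes = 47.01727; 96 + 47.01727/60 = 96.7836212
  W → negative
Point 3:
  Lat: degrees = first 2 digits = 0, minutes = 53.366; 0 + 53.366/60 = 0.8894333
  hemisphere S, so the sign is −
  Longitude: degrees = first 3 digits = 123, minutes = 1.1662; 123 + 1.1662/60 = 123.0194367
  W → negative
Point 4:
  Lat: split at 2 digits → 88° and 50.83919′; 88 + 50.83919/60 = 88.8473198
  N ⇒ keep positive
  Lon: degrees = first 3 digits = 178, minutes = 57.9307; 178 + 57.9307/60 = 178.9655117
  E → positive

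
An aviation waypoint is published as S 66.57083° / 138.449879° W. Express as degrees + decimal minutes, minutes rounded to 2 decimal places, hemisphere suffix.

66° 34.25′ S, 138° 26.99′ W

Latitude: minutes = (66.570830 − 66) × 60 = 34.2498
λ: minutes = (138.449879 − 138) × 60 = 26.9927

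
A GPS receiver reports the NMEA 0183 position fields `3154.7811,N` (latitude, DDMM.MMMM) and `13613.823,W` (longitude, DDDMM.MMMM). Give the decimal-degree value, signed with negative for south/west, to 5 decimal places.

31.91302, -136.23038

Latitude: degrees = first 2 digits = 31, minutes = 54.7811; 31 + 54.7811/60 = 31.913018
N → positive
λ: split at 3 digits → 136° and 13.823′; 136 + 13.823/60 = 136.230383
W → negative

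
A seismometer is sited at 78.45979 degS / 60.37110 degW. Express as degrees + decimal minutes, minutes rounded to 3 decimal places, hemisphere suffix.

φ: minutes = (78.459790 − 78) × 60 = 27.58740
λ: 60° + 0.371100 × 60 = 60° 22.26600′

78° 27.587′ S, 60° 22.266′ W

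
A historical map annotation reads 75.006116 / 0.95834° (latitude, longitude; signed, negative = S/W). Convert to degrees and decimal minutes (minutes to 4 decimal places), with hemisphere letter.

75° 0.3670′ N, 0° 57.5004′ E

φ: minutes = (75.006116 − 75) × 60 = 0.366960
Longitude: fractional part 0.958340 → 57.500400 minutes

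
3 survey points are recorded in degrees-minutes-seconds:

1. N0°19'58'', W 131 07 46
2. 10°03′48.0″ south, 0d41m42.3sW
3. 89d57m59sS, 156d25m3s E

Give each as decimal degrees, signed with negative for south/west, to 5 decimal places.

1. 0.33278, -131.12944
2. -10.06333, -0.69508
3. -89.96639, 156.41750

Point 1:
  φ: 19′ + 58″ = 19.96667′; 0 + 19.96667/60 = 0.332778
  N ⇒ keep positive
  Lon: 131° + 7/60 + 46/3600 = 131 + 0.116667 + 0.012778 = 131.129444
  hemisphere W, so the sign is −
Point 2:
  Lat: 10 + 3/60 + 48/3600 = 10.063333
  hemisphere S, so the sign is −
  Lon: 0° + 41/60 + 42.3/3600 = 0 + 0.683333 + 0.011750 = 0.695083
  hemisphere W, so the sign is −
Point 3:
  Lat: 89 + 57/60 + 59/3600 = 89.966389
  S → negative
  λ: 156° + 25/60 + 3/3600 = 156 + 0.416667 + 0.000833 = 156.417500
  E → positive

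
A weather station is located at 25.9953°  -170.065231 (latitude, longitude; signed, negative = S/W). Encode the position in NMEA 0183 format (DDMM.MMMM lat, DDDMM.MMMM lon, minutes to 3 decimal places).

φ: 25° + 0.995300 × 60 = 25° 59.71800′
Longitude is negative → W; |value| = 170.065231
Longitude: minutes = (170.065231 − 170) × 60 = 3.91386

2559.718,N / 17003.914,W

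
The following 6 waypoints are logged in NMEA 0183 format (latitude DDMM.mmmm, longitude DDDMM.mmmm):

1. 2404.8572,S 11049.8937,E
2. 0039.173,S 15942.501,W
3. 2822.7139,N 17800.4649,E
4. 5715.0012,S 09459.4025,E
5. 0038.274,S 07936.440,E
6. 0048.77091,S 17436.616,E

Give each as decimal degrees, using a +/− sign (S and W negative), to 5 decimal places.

Point 1:
  φ: degrees = first 2 digits = 24, minutes = 4.8572; 24 + 4.8572/60 = 24.080953
  S ⇒ negate
  Longitude: split at 3 digits → 110° and 49.8937′; 110 + 49.8937/60 = 110.831562
  E ⇒ keep positive
Point 2:
  Latitude: split at 2 digits → 00° and 39.173′; 0 + 39.173/60 = 0.652883
  S → negative
  λ: split at 3 digits → 159° and 42.501′; 159 + 42.501/60 = 159.708350
  W → negative
Point 3:
  Latitude: degrees = first 2 digits = 28, minutes = 22.7139; 28 + 22.7139/60 = 28.378565
  N ⇒ keep positive
  λ: degrees = first 3 digits = 178, minutes = 0.4649; 178 + 0.4649/60 = 178.007748
  E → positive
Point 4:
  Latitude: split at 2 digits → 57° and 15.0012′; 57 + 15.0012/60 = 57.250020
  hemisphere S, so the sign is −
  Longitude: split at 3 digits → 094° and 59.4025′; 94 + 59.4025/60 = 94.990042
  E → positive
Point 5:
  φ: degrees = first 2 digits = 0, minutes = 38.274; 0 + 38.274/60 = 0.637900
  S ⇒ negate
  λ: split at 3 digits → 079° and 36.44′; 79 + 36.44/60 = 79.607333
  E ⇒ keep positive
Point 6:
  Lat: degrees = first 2 digits = 0, minutes = 48.77091; 0 + 48.77091/60 = 0.812849
  hemisphere S, so the sign is −
  Lon: split at 3 digits → 174° and 36.616′; 174 + 36.616/60 = 174.610267
  E ⇒ keep positive

1. -24.08095, 110.83156
2. -0.65288, -159.70835
3. 28.37857, 178.00775
4. -57.25002, 94.99004
5. -0.63790, 79.60733
6. -0.81285, 174.61027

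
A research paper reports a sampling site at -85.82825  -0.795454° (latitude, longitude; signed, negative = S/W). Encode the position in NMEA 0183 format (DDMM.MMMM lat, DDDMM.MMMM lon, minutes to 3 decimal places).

Latitude is negative → S; |value| = 85.828250
φ: 85° + 0.828250 × 60 = 85° 49.69500′
Longitude is negative → W; |value| = 0.795454
λ: 0° + 0.795454 × 60 = 0° 47.72724′

8549.695,S / 00047.727,W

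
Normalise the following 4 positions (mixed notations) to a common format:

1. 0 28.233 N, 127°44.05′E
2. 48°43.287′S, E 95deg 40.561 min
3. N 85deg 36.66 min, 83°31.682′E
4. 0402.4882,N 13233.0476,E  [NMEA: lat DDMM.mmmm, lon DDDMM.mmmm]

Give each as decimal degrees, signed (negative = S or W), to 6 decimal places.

1. 0.470550, 127.734167
2. -48.721450, 95.676017
3. 85.611000, 83.528033
4. 4.041470, 132.550793

Point 1:
  φ: 0 + 28.233/60 = 0.4705500
  N → positive
  Longitude: 127 + 44.05/60 = 127.7341667
  E → positive
Point 2:
  Latitude: 43.287′ = 0.721450°; total 48.7214500
  S ⇒ negate
  Lon: 95 + 40.561/60 = 95.6760167
  E ⇒ keep positive
Point 3:
  Lat: 36.66′ = 0.611000°; total 85.6110000
  N ⇒ keep positive
  λ: 31.682′ = 0.528033°; total 83.5280333
  E ⇒ keep positive
Point 4:
  Latitude: split at 2 digits → 04° and 2.4882′; 4 + 2.4882/60 = 4.0414700
  N ⇒ keep positive
  Longitude: degrees = first 3 digits = 132, minutes = 33.0476; 132 + 33.0476/60 = 132.5507933
  E ⇒ keep positive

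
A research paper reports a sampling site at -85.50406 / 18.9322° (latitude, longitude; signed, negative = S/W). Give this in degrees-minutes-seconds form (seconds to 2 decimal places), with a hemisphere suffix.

Latitude is negative → S; |value| = 85.504060
Latitude: 0.504060° → 30.24360′; 0.24360 × 60 = 14.6160″
λ: 0.932200° → 55.93200′; 0.93200 × 60 = 55.9200″

85°30′14.62″ S, 18°55′55.92″ E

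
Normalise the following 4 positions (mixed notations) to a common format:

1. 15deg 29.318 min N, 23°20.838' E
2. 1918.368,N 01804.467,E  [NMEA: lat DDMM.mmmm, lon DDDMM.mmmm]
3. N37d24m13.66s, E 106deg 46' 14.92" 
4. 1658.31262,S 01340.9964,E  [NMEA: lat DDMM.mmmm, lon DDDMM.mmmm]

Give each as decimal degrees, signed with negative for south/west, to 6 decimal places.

Point 1:
  Latitude: 15 + 29.318/60 = 15.4886333
  N → positive
  Longitude: 20.838′ = 0.347300°; total 23.3473000
  E ⇒ keep positive
Point 2:
  Lat: split at 2 digits → 19° and 18.368′; 19 + 18.368/60 = 19.3061333
  N ⇒ keep positive
  λ: degrees = first 3 digits = 18, minutes = 4.467; 18 + 4.467/60 = 18.0744500
  E → positive
Point 3:
  Lat: 37° + 24/60 + 13.66/3600 = 37 + 0.400000 + 0.003794 = 37.4037944
  N ⇒ keep positive
  λ: 106° + 46/60 + 14.92/3600 = 106 + 0.766667 + 0.004144 = 106.7708111
  E → positive
Point 4:
  φ: degrees = first 2 digits = 16, minutes = 58.31262; 16 + 58.31262/60 = 16.9718770
  hemisphere S, so the sign is −
  λ: split at 3 digits → 013° and 40.9964′; 13 + 40.9964/60 = 13.6832733
  E → positive

1. 15.488633, 23.347300
2. 19.306133, 18.074450
3. 37.403794, 106.770811
4. -16.971877, 13.683273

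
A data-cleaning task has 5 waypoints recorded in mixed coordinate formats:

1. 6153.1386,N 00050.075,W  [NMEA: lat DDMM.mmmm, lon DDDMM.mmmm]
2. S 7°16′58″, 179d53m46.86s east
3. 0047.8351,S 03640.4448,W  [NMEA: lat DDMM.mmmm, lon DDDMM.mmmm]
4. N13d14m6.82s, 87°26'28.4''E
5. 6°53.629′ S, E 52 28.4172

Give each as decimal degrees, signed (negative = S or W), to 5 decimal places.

Point 1:
  Latitude: degrees = first 2 digits = 61, minutes = 53.1386; 61 + 53.1386/60 = 61.885643
  N ⇒ keep positive
  Lon: degrees = first 3 digits = 0, minutes = 50.075; 0 + 50.075/60 = 0.834583
  W → negative
Point 2:
  Latitude: 7 + 16/60 + 58/3600 = 7.282778
  hemisphere S, so the sign is −
  λ: 179 + 53/60 + 46.86/3600 = 179.896350
  E → positive
Point 3:
  Latitude: degrees = first 2 digits = 0, minutes = 47.8351; 0 + 47.8351/60 = 0.797252
  S ⇒ negate
  Longitude: degrees = first 3 digits = 36, minutes = 40.4448; 36 + 40.4448/60 = 36.674080
  W ⇒ negate
Point 4:
  φ: 13° + 14/60 + 6.82/3600 = 13 + 0.233333 + 0.001894 = 13.235228
  N ⇒ keep positive
  λ: 87 + 26/60 + 28.4/3600 = 87.441222
  E ⇒ keep positive
Point 5:
  φ: 6 + 53.629/60 = 6.893817
  S ⇒ negate
  Longitude: 28.4172′ = 0.473620°; total 52.473620
  E ⇒ keep positive

1. 61.88564, -0.83458
2. -7.28278, 179.89635
3. -0.79725, -36.67408
4. 13.23523, 87.44122
5. -6.89382, 52.47362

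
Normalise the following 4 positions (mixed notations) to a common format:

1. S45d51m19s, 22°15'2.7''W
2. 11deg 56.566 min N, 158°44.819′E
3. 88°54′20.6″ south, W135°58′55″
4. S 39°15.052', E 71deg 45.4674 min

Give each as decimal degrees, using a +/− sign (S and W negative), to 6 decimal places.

1. -45.855278, -22.250750
2. 11.942767, 158.746983
3. -88.905722, -135.981944
4. -39.250867, 71.757790

Point 1:
  Latitude: 51′ + 19″ = 51.31667′; 45 + 51.31667/60 = 45.8552778
  S → negative
  λ: 15′ + 2.7″ = 15.04500′; 22 + 15.04500/60 = 22.2507500
  W → negative
Point 2:
  Lat: 11 + 56.566/60 = 11.9427667
  N → positive
  Longitude: 158 + 44.819/60 = 158.7469833
  E ⇒ keep positive
Point 3:
  Latitude: 88° + 54/60 + 20.6/3600 = 88 + 0.900000 + 0.005722 = 88.9057222
  S → negative
  Lon: 135° + 58/60 + 55/3600 = 135 + 0.966667 + 0.015278 = 135.9819444
  W → negative
Point 4:
  Latitude: 39 + 15.052/60 = 39.2508667
  S ⇒ negate
  Longitude: 71 + 45.4674/60 = 71.7577900
  E → positive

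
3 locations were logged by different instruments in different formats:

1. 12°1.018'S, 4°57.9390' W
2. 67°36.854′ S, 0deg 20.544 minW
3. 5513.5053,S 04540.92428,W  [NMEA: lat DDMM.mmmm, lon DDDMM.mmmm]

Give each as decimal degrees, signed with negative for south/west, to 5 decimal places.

1. -12.01697, -4.96565
2. -67.61423, -0.34240
3. -55.22509, -45.68207

Point 1:
  φ: 12 + 1.018/60 = 12.016967
  hemisphere S, so the sign is −
  Lon: 4 + 57.939/60 = 4.965650
  W ⇒ negate
Point 2:
  Lat: 36.854′ = 0.614233°; total 67.614233
  hemisphere S, so the sign is −
  Longitude: 0 + 20.544/60 = 0.342400
  W → negative
Point 3:
  φ: degrees = first 2 digits = 55, minutes = 13.5053; 55 + 13.5053/60 = 55.225088
  S → negative
  Longitude: split at 3 digits → 045° and 40.92428′; 45 + 40.92428/60 = 45.682071
  W → negative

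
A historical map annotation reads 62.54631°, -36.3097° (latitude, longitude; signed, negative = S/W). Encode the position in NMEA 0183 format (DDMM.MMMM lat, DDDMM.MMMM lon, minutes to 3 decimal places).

Latitude: minutes = (62.546310 − 62) × 60 = 32.77860
Longitude is negative → W; |value| = 36.309700
λ: 36° + 0.309700 × 60 = 36° 18.58200′

6232.779,N / 03618.582,W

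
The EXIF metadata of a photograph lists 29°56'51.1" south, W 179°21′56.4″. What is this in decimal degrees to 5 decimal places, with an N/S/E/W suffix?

Lat: 29 + 56/60 + 51.1/3600 = 29.947528
Longitude: 179° + 21/60 + 56.4/3600 = 179 + 0.350000 + 0.015667 = 179.365667

29.94753° S, 179.36567° W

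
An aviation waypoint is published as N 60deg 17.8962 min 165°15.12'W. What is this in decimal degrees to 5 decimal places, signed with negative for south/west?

Lat: 17.8962′ = 0.298270°; total 60.298270
N → positive
Longitude: 165 + 15.12/60 = 165.252000
hemisphere W, so the sign is −

60.29827, -165.25200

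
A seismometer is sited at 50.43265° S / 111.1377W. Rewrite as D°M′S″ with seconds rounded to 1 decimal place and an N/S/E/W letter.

φ: whole degrees 50; 25.95900′ → 25′ and 57.540″
Lon: 0.137700 × 60 = 8.26200′ → 8′, remainder × 60 = 15.720″

50°25′57.5″ S, 111°08′15.7″ W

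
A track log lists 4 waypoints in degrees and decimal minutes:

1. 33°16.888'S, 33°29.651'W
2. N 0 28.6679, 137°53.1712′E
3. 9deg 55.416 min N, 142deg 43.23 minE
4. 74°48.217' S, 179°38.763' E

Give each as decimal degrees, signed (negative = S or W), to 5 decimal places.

Point 1:
  φ: 16.888′ = 0.281467°; total 33.281467
  S → negative
  λ: 29.651′ = 0.494183°; total 33.494183
  W → negative
Point 2:
  Lat: 28.6679′ = 0.477798°; total 0.477798
  N → positive
  Longitude: 53.1712′ = 0.886187°; total 137.886187
  E ⇒ keep positive
Point 3:
  Latitude: 9 + 55.416/60 = 9.923600
  N → positive
  Longitude: 142 + 43.23/60 = 142.720500
  E → positive
Point 4:
  Latitude: 48.217′ = 0.803617°; total 74.803617
  S → negative
  Lon: 38.763′ = 0.646050°; total 179.646050
  E ⇒ keep positive

1. -33.28147, -33.49418
2. 0.47780, 137.88619
3. 9.92360, 142.72050
4. -74.80362, 179.64605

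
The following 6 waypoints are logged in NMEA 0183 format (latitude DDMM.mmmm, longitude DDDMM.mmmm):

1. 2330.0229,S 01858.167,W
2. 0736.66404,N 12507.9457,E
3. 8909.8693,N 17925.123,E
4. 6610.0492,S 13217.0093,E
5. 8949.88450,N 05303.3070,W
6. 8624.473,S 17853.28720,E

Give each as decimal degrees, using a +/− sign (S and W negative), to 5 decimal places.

Point 1:
  Latitude: degrees = first 2 digits = 23, minutes = 30.0229; 23 + 30.0229/60 = 23.500382
  S → negative
  λ: degrees = first 3 digits = 18, minutes = 58.167; 18 + 58.167/60 = 18.969450
  W ⇒ negate
Point 2:
  φ: degrees = first 2 digits = 7, minutes = 36.66404; 7 + 36.66404/60 = 7.611067
  N → positive
  Longitude: split at 3 digits → 125° and 7.9457′; 125 + 7.9457/60 = 125.132428
  E → positive
Point 3:
  Lat: split at 2 digits → 89° and 9.8693′; 89 + 9.8693/60 = 89.164488
  N ⇒ keep positive
  λ: degrees = first 3 digits = 179, minutes = 25.123; 179 + 25.123/60 = 179.418717
  E → positive
Point 4:
  Latitude: degrees = first 2 digits = 66, minutes = 10.0492; 66 + 10.0492/60 = 66.167487
  S → negative
  Lon: degrees = first 3 digits = 132, minutes = 17.0093; 132 + 17.0093/60 = 132.283488
  E ⇒ keep positive
Point 5:
  Lat: split at 2 digits → 89° and 49.8845′; 89 + 49.8845/60 = 89.831408
  N → positive
  λ: split at 3 digits → 053° and 3.307′; 53 + 3.307/60 = 53.055117
  W → negative
Point 6:
  Latitude: degrees = first 2 digits = 86, minutes = 24.473; 86 + 24.473/60 = 86.407883
  S ⇒ negate
  Lon: split at 3 digits → 178° and 53.2872′; 178 + 53.2872/60 = 178.888120
  E ⇒ keep positive

1. -23.50038, -18.96945
2. 7.61107, 125.13243
3. 89.16449, 179.41872
4. -66.16749, 132.28349
5. 89.83141, -53.05512
6. -86.40788, 178.88812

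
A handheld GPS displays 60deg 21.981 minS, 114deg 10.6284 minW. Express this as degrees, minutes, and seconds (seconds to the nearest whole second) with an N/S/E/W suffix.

60°21′59″ S, 114°10′38″ W

Latitude: fractional minutes 0.98100 × 60 = 58.86″
Lon: 10.62840′ → 10′ and 0.62840 × 60 = 37.70″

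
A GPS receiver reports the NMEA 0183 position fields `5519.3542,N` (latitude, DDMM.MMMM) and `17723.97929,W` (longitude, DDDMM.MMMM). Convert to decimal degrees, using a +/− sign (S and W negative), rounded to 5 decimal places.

φ: split at 2 digits → 55° and 19.3542′; 55 + 19.3542/60 = 55.322570
N → positive
Longitude: split at 3 digits → 177° and 23.97929′; 177 + 23.97929/60 = 177.399655
W ⇒ negate

55.32257, -177.39965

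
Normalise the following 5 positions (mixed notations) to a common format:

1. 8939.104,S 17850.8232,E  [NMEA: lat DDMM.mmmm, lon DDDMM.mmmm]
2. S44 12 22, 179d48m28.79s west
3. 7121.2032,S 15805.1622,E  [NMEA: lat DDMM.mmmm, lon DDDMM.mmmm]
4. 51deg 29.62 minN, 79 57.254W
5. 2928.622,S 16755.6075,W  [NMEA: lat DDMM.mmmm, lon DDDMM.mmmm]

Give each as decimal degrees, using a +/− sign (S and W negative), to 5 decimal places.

1. -89.65173, 178.84705
2. -44.20611, -179.80800
3. -71.35339, 158.08604
4. 51.49367, -79.95423
5. -29.47703, -167.92679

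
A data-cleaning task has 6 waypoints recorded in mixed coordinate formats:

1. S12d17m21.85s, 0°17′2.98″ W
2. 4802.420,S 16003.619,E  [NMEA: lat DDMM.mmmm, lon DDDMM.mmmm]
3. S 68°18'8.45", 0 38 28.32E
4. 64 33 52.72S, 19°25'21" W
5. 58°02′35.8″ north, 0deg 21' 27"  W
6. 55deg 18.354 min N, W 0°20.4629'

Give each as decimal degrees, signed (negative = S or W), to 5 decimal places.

Point 1:
  Latitude: 12° + 17/60 + 21.85/3600 = 12 + 0.283333 + 0.006069 = 12.289403
  S ⇒ negate
  Lon: 17′ + 2.98″ = 17.04967′; 0 + 17.04967/60 = 0.284161
  hemisphere W, so the sign is −
Point 2:
  Lat: degrees = first 2 digits = 48, minutes = 2.42; 48 + 2.42/60 = 48.040333
  hemisphere S, so the sign is −
  Lon: split at 3 digits → 160° and 3.619′; 160 + 3.619/60 = 160.060317
  E → positive
Point 3:
  Lat: 18′ + 8.45″ = 18.14083′; 68 + 18.14083/60 = 68.302347
  S → negative
  Longitude: 38′ + 28.32″ = 38.47200′; 0 + 38.47200/60 = 0.641200
  E → positive
Point 4:
  φ: 64 + 33/60 + 52.72/3600 = 64.564644
  hemisphere S, so the sign is −
  Longitude: 19° + 25/60 + 21/3600 = 19 + 0.416667 + 0.005833 = 19.422500
  W ⇒ negate
Point 5:
  Lat: 58° + 2/60 + 35.8/3600 = 58 + 0.033333 + 0.009944 = 58.043278
  N ⇒ keep positive
  Lon: 0° + 21/60 + 27/3600 = 0 + 0.350000 + 0.007500 = 0.357500
  W ⇒ negate
Point 6:
  Lat: 18.354′ = 0.305900°; total 55.305900
  N ⇒ keep positive
  λ: 0 + 20.4629/60 = 0.341048
  W ⇒ negate

1. -12.28940, -0.28416
2. -48.04033, 160.06032
3. -68.30235, 0.64120
4. -64.56464, -19.42250
5. 58.04328, -0.35750
6. 55.30590, -0.34105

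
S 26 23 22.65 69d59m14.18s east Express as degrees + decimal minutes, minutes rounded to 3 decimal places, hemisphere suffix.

26° 23.378′ S, 69° 59.236′ E

Lat: seconds/60 = 0.37750; minutes = 23 + 0.37750 = 23.37750
Lon: 59 + 14.18/60 = 59.23633′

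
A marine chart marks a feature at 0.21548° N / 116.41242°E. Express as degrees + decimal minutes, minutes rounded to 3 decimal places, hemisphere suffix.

Lat: fractional part 0.215480 → 12.92880 minutes
λ: fractional part 0.412420 → 24.74520 minutes

0° 12.929′ N, 116° 24.745′ E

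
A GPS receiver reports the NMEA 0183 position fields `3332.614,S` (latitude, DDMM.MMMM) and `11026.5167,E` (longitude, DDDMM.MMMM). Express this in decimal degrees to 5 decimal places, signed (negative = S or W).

-33.54357, 110.44195

φ: split at 2 digits → 33° and 32.614′; 33 + 32.614/60 = 33.543567
hemisphere S, so the sign is −
Lon: degrees = first 3 digits = 110, minutes = 26.5167; 110 + 26.5167/60 = 110.441945
E ⇒ keep positive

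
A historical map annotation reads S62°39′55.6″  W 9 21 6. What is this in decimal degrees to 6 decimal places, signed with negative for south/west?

φ: 39′ + 55.6″ = 39.92667′; 62 + 39.92667/60 = 62.6654444
hemisphere S, so the sign is −
λ: 9° + 21/60 + 6/3600 = 9 + 0.350000 + 0.001667 = 9.3516667
W ⇒ negate

-62.665444, -9.351667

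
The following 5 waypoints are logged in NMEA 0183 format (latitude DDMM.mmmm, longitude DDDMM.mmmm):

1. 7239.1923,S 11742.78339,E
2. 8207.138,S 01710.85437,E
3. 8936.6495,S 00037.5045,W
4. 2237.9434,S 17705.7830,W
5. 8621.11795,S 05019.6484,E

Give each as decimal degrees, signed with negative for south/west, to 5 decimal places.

1. -72.65321, 117.71306
2. -82.11897, 17.18091
3. -89.61083, -0.62508
4. -22.63239, -177.09638
5. -86.35197, 50.32747

Point 1:
  φ: degrees = first 2 digits = 72, minutes = 39.1923; 72 + 39.1923/60 = 72.653205
  hemisphere S, so the sign is −
  Longitude: degrees = first 3 digits = 117, minutes = 42.78339; 117 + 42.78339/60 = 117.713057
  E ⇒ keep positive
Point 2:
  φ: split at 2 digits → 82° and 7.138′; 82 + 7.138/60 = 82.118967
  S ⇒ negate
  λ: split at 3 digits → 017° and 10.85437′; 17 + 10.85437/60 = 17.180906
  E ⇒ keep positive
Point 3:
  φ: degrees = first 2 digits = 89, minutes = 36.6495; 89 + 36.6495/60 = 89.610825
  hemisphere S, so the sign is −
  Longitude: degrees = first 3 digits = 0, minutes = 37.5045; 0 + 37.5045/60 = 0.625075
  W ⇒ negate
Point 4:
  Lat: split at 2 digits → 22° and 37.9434′; 22 + 37.9434/60 = 22.632390
  hemisphere S, so the sign is −
  Lon: split at 3 digits → 177° and 5.783′; 177 + 5.783/60 = 177.096383
  hemisphere W, so the sign is −
Point 5:
  Lat: degrees = first 2 digits = 86, minutes = 21.11795; 86 + 21.11795/60 = 86.351966
  S → negative
  Lon: split at 3 digits → 050° and 19.6484′; 50 + 19.6484/60 = 50.327473
  E → positive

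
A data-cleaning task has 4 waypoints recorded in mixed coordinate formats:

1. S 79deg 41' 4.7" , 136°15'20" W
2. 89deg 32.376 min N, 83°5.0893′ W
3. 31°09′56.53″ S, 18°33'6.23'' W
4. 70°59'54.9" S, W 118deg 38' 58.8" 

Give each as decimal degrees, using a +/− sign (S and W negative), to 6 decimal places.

1. -79.684639, -136.255556
2. 89.539600, -83.084822
3. -31.165703, -18.551731
4. -70.998583, -118.649667

Point 1:
  Lat: 79 + 41/60 + 4.7/3600 = 79.6846389
  hemisphere S, so the sign is −
  Lon: 136° + 15/60 + 20/3600 = 136 + 0.250000 + 0.005556 = 136.2555556
  W → negative
Point 2:
  Lat: 89 + 32.376/60 = 89.5396000
  N → positive
  λ: 83 + 5.0893/60 = 83.0848217
  W → negative
Point 3:
  Latitude: 9′ + 56.53″ = 9.94217′; 31 + 9.94217/60 = 31.1657028
  S → negative
  Longitude: 33′ + 6.23″ = 33.10383′; 18 + 33.10383/60 = 18.5517306
  W ⇒ negate
Point 4:
  φ: 70° + 59/60 + 54.9/3600 = 70 + 0.983333 + 0.015250 = 70.9985833
  S → negative
  λ: 118 + 38/60 + 58.8/3600 = 118.6496667
  W → negative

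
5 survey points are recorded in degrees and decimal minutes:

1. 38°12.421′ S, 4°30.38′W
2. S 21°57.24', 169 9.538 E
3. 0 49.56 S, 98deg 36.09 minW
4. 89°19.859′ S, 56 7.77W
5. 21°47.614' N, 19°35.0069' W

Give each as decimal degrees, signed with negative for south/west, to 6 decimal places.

1. -38.207017, -4.506333
2. -21.954000, 169.158967
3. -0.826000, -98.601500
4. -89.330983, -56.129500
5. 21.793567, -19.583448

Point 1:
  φ: 12.421′ = 0.207017°; total 38.2070167
  S ⇒ negate
  Longitude: 30.38′ = 0.506333°; total 4.5063333
  hemisphere W, so the sign is −
Point 2:
  Latitude: 21 + 57.24/60 = 21.9540000
  S → negative
  λ: 169 + 9.538/60 = 169.1589667
  E → positive
Point 3:
  φ: 49.56′ = 0.826000°; total 0.8260000
  hemisphere S, so the sign is −
  Longitude: 98 + 36.09/60 = 98.6015000
  hemisphere W, so the sign is −
Point 4:
  Lat: 19.859′ = 0.330983°; total 89.3309833
  S ⇒ negate
  Lon: 56 + 7.77/60 = 56.1295000
  hemisphere W, so the sign is −
Point 5:
  φ: 21 + 47.614/60 = 21.7935667
  N → positive
  λ: 19 + 35.0069/60 = 19.5834483
  W ⇒ negate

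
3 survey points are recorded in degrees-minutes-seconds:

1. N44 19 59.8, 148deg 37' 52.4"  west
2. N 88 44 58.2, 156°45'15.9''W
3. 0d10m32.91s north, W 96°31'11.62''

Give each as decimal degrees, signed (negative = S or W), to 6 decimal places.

Point 1:
  φ: 19′ + 59.8″ = 19.99667′; 44 + 19.99667/60 = 44.3332778
  N ⇒ keep positive
  Lon: 148° + 37/60 + 52.4/3600 = 148 + 0.616667 + 0.014556 = 148.6312222
  W ⇒ negate
Point 2:
  Latitude: 88° + 44/60 + 58.2/3600 = 88 + 0.733333 + 0.016167 = 88.7495000
  N → positive
  Lon: 156° + 45/60 + 15.9/3600 = 156 + 0.750000 + 0.004417 = 156.7544167
  W → negative
Point 3:
  Lat: 0 + 10/60 + 32.91/3600 = 0.1758083
  N → positive
  λ: 96° + 31/60 + 11.62/3600 = 96 + 0.516667 + 0.003228 = 96.5198944
  W → negative

1. 44.333278, -148.631222
2. 88.749500, -156.754417
3. 0.175808, -96.519894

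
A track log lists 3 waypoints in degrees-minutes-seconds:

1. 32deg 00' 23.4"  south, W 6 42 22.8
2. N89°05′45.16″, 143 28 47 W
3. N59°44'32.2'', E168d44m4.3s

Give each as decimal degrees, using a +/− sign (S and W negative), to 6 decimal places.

1. -32.006500, -6.706333
2. 89.095878, -143.479722
3. 59.742278, 168.734528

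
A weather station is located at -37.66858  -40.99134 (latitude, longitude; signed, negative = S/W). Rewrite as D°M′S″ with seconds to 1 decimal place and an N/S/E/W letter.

Latitude is negative → S; |value| = 37.668580
φ: whole degrees 37; 40.11480′ → 40′ and 6.888″
Longitude is negative → W; |value| = 40.991340
Longitude: 0.991340° → 59.48040′; 0.48040 × 60 = 28.824″

37°40′6.9″ S, 40°59′28.8″ W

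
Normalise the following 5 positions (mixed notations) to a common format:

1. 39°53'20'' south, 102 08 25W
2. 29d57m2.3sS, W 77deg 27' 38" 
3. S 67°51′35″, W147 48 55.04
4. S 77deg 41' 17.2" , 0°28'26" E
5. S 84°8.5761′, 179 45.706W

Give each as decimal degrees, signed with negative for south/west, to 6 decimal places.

1. -39.888889, -102.140278
2. -29.950639, -77.460556
3. -67.859722, -147.815289
4. -77.688111, 0.473889
5. -84.142935, -179.761767

Point 1:
  Latitude: 39 + 53/60 + 20/3600 = 39.8888889
  S → negative
  Lon: 8′ + 25″ = 8.41667′; 102 + 8.41667/60 = 102.1402778
  W → negative
Point 2:
  φ: 57′ + 2.3″ = 57.03833′; 29 + 57.03833/60 = 29.9506389
  S ⇒ negate
  Lon: 27′ + 38″ = 27.63333′; 77 + 27.63333/60 = 77.4605556
  W → negative
Point 3:
  Latitude: 67 + 51/60 + 35/3600 = 67.8597222
  S ⇒ negate
  Lon: 147 + 48/60 + 55.04/3600 = 147.8152889
  W ⇒ negate
Point 4:
  φ: 77 + 41/60 + 17.2/3600 = 77.6881111
  hemisphere S, so the sign is −
  λ: 0° + 28/60 + 26/3600 = 0 + 0.466667 + 0.007222 = 0.4738889
  E ⇒ keep positive
Point 5:
  Lat: 8.5761′ = 0.142935°; total 84.1429350
  hemisphere S, so the sign is −
  Lon: 179 + 45.706/60 = 179.7617667
  hemisphere W, so the sign is −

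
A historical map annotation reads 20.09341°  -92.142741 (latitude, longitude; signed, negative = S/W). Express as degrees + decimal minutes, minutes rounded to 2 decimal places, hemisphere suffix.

20° 5.60′ N, 92° 8.56′ W

φ: fractional part 0.093410 → 5.6046 minutes
Longitude is negative → W; |value| = 92.142741
λ: 92° + 0.142741 × 60 = 92° 8.5645′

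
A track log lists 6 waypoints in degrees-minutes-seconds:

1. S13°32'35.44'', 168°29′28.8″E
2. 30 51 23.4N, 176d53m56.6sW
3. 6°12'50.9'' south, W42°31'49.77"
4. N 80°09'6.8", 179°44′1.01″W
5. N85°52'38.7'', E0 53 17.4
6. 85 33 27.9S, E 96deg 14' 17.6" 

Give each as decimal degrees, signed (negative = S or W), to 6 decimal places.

Point 1:
  φ: 13° + 32/60 + 35.44/3600 = 13 + 0.533333 + 0.009844 = 13.5431778
  S ⇒ negate
  Lon: 168° + 29/60 + 28.8/3600 = 168 + 0.483333 + 0.008000 = 168.4913333
  E ⇒ keep positive
Point 2:
  φ: 30° + 51/60 + 23.4/3600 = 30 + 0.850000 + 0.006500 = 30.8565000
  N ⇒ keep positive
  λ: 53′ + 56.6″ = 53.94333′; 176 + 53.94333/60 = 176.8990556
  W → negative
Point 3:
  φ: 6 + 12/60 + 50.9/3600 = 6.2141389
  S ⇒ negate
  λ: 42° + 31/60 + 49.77/3600 = 42 + 0.516667 + 0.013825 = 42.5304917
  W → negative
Point 4:
  Lat: 9′ + 6.8″ = 9.11333′; 80 + 9.11333/60 = 80.1518889
  N → positive
  λ: 44′ + 1.01″ = 44.01683′; 179 + 44.01683/60 = 179.7336139
  hemisphere W, so the sign is −
Point 5:
  Latitude: 85 + 52/60 + 38.7/3600 = 85.8774167
  N → positive
  Lon: 0° + 53/60 + 17.4/3600 = 0 + 0.883333 + 0.004833 = 0.8881667
  E ⇒ keep positive
Point 6:
  Latitude: 85° + 33/60 + 27.9/3600 = 85 + 0.550000 + 0.007750 = 85.5577500
  S ⇒ negate
  Longitude: 14′ + 17.6″ = 14.29333′; 96 + 14.29333/60 = 96.2382222
  E ⇒ keep positive

1. -13.543178, 168.491333
2. 30.856500, -176.899056
3. -6.214139, -42.530492
4. 80.151889, -179.733614
5. 85.877417, 0.888167
6. -85.557750, 96.238222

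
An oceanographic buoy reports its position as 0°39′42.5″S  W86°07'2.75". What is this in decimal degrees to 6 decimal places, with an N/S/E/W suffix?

0.661806° S, 86.117431° W

φ: 39′ + 42.5″ = 39.70833′; 0 + 39.70833/60 = 0.6618056
λ: 7′ + 2.75″ = 7.04583′; 86 + 7.04583/60 = 86.1174306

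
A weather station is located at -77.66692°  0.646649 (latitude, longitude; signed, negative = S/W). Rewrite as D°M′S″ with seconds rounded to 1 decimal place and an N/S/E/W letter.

77°40′0.9″ S, 0°38′47.9″ E

Latitude is negative → S; |value| = 77.666920
Latitude: whole degrees 77; 40.01520′ → 40′ and 0.912″
Lon: whole degrees 0; 38.79894′ → 38′ and 47.936″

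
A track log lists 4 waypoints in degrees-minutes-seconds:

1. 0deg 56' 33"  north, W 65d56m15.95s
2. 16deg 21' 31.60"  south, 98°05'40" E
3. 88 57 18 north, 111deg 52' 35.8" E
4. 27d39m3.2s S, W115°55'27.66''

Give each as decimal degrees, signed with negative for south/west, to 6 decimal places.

1. 0.942500, -65.937764
2. -16.358778, 98.094444
3. 88.955000, 111.876611
4. -27.650889, -115.924350

Point 1:
  Latitude: 0 + 56/60 + 33/3600 = 0.9425000
  N ⇒ keep positive
  λ: 65° + 56/60 + 15.95/3600 = 65 + 0.933333 + 0.004431 = 65.9377639
  W → negative
Point 2:
  Latitude: 16° + 21/60 + 31.6/3600 = 16 + 0.350000 + 0.008778 = 16.3587778
  hemisphere S, so the sign is −
  Longitude: 98 + 5/60 + 40/3600 = 98.0944444
  E → positive
Point 3:
  Lat: 88° + 57/60 + 18/3600 = 88 + 0.950000 + 0.005000 = 88.9550000
  N ⇒ keep positive
  Longitude: 111° + 52/60 + 35.8/3600 = 111 + 0.866667 + 0.009944 = 111.8766111
  E → positive
Point 4:
  Lat: 27 + 39/60 + 3.2/3600 = 27.6508889
  S → negative
  λ: 55′ + 27.66″ = 55.46100′; 115 + 55.46100/60 = 115.9243500
  W ⇒ negate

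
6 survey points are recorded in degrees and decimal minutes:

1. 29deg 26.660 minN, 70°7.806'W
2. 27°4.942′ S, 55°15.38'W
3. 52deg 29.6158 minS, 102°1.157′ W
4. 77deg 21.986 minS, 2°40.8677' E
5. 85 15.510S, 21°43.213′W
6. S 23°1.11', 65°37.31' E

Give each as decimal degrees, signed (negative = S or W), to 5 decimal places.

Point 1:
  Lat: 29 + 26.66/60 = 29.444333
  N → positive
  Longitude: 7.806′ = 0.130100°; total 70.130100
  W → negative
Point 2:
  Lat: 27 + 4.942/60 = 27.082367
  S → negative
  Lon: 55 + 15.38/60 = 55.256333
  W ⇒ negate
Point 3:
  φ: 52 + 29.6158/60 = 52.493597
  hemisphere S, so the sign is −
  Longitude: 102 + 1.157/60 = 102.019283
  hemisphere W, so the sign is −
Point 4:
  φ: 77 + 21.986/60 = 77.366433
  hemisphere S, so the sign is −
  Lon: 2 + 40.8677/60 = 2.681128
  E → positive
Point 5:
  Latitude: 15.51′ = 0.258500°; total 85.258500
  hemisphere S, so the sign is −
  Longitude: 21 + 43.213/60 = 21.720217
  W → negative
Point 6:
  Latitude: 23 + 1.11/60 = 23.018500
  hemisphere S, so the sign is −
  λ: 65 + 37.31/60 = 65.621833
  E → positive

1. 29.44433, -70.13010
2. -27.08237, -55.25633
3. -52.49360, -102.01928
4. -77.36643, 2.68113
5. -85.25850, -21.72022
6. -23.01850, 65.62183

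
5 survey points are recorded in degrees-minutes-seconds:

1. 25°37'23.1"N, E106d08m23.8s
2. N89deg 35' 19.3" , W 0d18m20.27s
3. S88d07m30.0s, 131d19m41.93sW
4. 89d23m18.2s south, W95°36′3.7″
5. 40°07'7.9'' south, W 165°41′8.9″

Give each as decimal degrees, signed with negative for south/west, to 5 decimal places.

1. 25.62308, 106.13994
2. 89.58869, -0.30563
3. -88.12500, -131.32831
4. -89.38839, -95.60103
5. -40.11886, -165.68581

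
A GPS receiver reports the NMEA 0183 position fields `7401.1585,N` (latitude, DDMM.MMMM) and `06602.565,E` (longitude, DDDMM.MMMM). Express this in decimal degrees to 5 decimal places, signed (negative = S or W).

Lat: degrees = first 2 digits = 74, minutes = 1.1585; 74 + 1.1585/60 = 74.019308
N ⇒ keep positive
Longitude: degrees = first 3 digits = 66, minutes = 2.565; 66 + 2.565/60 = 66.042750
E ⇒ keep positive

74.01931, 66.04275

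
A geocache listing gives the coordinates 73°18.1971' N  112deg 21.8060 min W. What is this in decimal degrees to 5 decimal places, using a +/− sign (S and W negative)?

73.30329, -112.36343

Lat: 73 + 18.1971/60 = 73.303285
N → positive
Lon: 112 + 21.806/60 = 112.363433
W → negative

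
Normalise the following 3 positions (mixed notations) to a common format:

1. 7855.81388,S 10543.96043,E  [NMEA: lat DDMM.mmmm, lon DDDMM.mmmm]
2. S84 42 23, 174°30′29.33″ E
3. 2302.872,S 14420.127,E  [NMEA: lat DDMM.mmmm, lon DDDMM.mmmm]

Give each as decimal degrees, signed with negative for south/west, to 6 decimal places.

Point 1:
  Latitude: split at 2 digits → 78° and 55.81388′; 78 + 55.81388/60 = 78.9302313
  hemisphere S, so the sign is −
  Longitude: degrees = first 3 digits = 105, minutes = 43.96043; 105 + 43.96043/60 = 105.7326738
  E → positive
Point 2:
  φ: 42′ + 23″ = 42.38333′; 84 + 42.38333/60 = 84.7063889
  S → negative
  λ: 30′ + 29.33″ = 30.48883′; 174 + 30.48883/60 = 174.5081472
  E ⇒ keep positive
Point 3:
  Lat: split at 2 digits → 23° and 2.872′; 23 + 2.872/60 = 23.0478667
  S → negative
  λ: split at 3 digits → 144° and 20.127′; 144 + 20.127/60 = 144.3354500
  E ⇒ keep positive

1. -78.930231, 105.732674
2. -84.706389, 174.508147
3. -23.047867, 144.335450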